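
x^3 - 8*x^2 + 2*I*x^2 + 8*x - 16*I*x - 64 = (x - 8)*(x - 2*I)*(x + 4*I)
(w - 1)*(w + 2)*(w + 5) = w^3 + 6*w^2 + 3*w - 10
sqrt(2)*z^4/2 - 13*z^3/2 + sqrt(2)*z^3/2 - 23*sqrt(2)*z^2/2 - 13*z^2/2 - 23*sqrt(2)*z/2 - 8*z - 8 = (z + 1)*(z - 8*sqrt(2))*(z + sqrt(2)/2)*(sqrt(2)*z/2 + 1)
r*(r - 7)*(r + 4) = r^3 - 3*r^2 - 28*r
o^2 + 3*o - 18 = (o - 3)*(o + 6)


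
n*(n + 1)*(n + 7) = n^3 + 8*n^2 + 7*n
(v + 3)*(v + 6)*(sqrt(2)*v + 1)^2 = 2*v^4 + 2*sqrt(2)*v^3 + 18*v^3 + 18*sqrt(2)*v^2 + 37*v^2 + 9*v + 36*sqrt(2)*v + 18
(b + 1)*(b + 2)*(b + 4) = b^3 + 7*b^2 + 14*b + 8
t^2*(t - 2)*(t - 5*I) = t^4 - 2*t^3 - 5*I*t^3 + 10*I*t^2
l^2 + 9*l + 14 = (l + 2)*(l + 7)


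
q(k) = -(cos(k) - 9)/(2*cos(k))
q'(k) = -(cos(k) - 9)*sin(k)/(2*cos(k)^2) + sin(k)/(2*cos(k))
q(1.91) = -14.02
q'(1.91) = 38.33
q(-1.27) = 14.69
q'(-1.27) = -48.96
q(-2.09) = -9.57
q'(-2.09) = -15.87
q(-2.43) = -6.44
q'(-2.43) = -5.12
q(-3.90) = -6.70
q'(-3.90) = 5.87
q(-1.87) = -15.77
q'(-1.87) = -49.49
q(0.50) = 4.63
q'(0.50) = 2.80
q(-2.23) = -7.85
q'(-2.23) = -9.48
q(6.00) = 4.19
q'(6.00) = -1.36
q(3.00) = -5.05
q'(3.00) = 0.65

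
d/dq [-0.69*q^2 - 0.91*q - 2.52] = -1.38*q - 0.91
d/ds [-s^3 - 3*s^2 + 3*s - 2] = -3*s^2 - 6*s + 3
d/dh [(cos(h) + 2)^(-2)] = 2*sin(h)/(cos(h) + 2)^3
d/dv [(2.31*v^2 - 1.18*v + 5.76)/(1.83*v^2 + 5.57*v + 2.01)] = (15.0261*v^2 - 11.7954*v - 34.455)/(3.3489*v^4 + 20.3862*v^3 + 38.3815*v^2 + 22.3914*v + 4.0401)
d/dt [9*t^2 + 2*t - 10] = 18*t + 2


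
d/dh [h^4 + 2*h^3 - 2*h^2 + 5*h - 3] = 4*h^3 + 6*h^2 - 4*h + 5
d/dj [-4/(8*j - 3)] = 32/(8*j - 3)^2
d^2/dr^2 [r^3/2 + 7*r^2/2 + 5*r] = 3*r + 7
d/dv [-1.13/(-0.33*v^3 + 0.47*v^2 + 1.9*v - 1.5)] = (-1.1187*v^2 + 1.0622*v + 2.147)/(0.33*v^3 - 0.47*v^2 - 1.9*v + 1.5)^2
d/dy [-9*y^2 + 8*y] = 8 - 18*y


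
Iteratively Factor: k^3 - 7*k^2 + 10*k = (k - 5)*(k^2 - 2*k) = k*(k - 5)*(k - 2)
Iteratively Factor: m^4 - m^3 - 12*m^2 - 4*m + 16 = (m - 1)*(m^3 - 12*m - 16) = (m - 1)*(m + 2)*(m^2 - 2*m - 8) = (m - 4)*(m - 1)*(m + 2)*(m + 2)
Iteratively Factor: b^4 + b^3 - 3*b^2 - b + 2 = (b - 1)*(b^3 + 2*b^2 - b - 2) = (b - 1)*(b + 2)*(b^2 - 1) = (b - 1)*(b + 1)*(b + 2)*(b - 1)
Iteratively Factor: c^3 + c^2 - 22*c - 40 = (c + 4)*(c^2 - 3*c - 10) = (c + 2)*(c + 4)*(c - 5)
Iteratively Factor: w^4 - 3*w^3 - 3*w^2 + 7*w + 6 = (w + 1)*(w^3 - 4*w^2 + w + 6) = (w + 1)^2*(w^2 - 5*w + 6) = (w - 3)*(w + 1)^2*(w - 2)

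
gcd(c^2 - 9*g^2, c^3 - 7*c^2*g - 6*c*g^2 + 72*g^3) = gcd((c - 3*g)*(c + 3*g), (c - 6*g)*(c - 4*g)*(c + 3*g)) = c + 3*g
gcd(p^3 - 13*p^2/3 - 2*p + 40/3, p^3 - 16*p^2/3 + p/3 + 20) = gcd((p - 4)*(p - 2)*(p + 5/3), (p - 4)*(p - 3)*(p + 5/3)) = p^2 - 7*p/3 - 20/3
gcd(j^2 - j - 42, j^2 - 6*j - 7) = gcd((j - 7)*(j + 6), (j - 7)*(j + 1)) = j - 7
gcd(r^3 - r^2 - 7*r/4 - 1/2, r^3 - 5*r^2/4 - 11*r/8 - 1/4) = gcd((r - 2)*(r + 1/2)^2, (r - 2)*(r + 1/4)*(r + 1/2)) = r^2 - 3*r/2 - 1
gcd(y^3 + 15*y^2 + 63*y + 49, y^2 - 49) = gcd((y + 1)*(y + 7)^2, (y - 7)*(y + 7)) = y + 7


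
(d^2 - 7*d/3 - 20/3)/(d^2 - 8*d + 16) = (d + 5/3)/(d - 4)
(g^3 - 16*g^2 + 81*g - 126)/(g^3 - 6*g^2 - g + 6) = (g^2 - 10*g + 21)/(g^2 - 1)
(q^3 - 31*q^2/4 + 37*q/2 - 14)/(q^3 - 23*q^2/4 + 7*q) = (q - 2)/q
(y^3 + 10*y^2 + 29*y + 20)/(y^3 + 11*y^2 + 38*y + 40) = (y + 1)/(y + 2)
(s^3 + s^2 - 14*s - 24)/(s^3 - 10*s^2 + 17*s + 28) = (s^2 + 5*s + 6)/(s^2 - 6*s - 7)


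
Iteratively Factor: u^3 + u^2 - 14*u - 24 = (u + 3)*(u^2 - 2*u - 8) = (u + 2)*(u + 3)*(u - 4)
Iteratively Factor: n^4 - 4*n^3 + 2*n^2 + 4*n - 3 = (n - 3)*(n^3 - n^2 - n + 1) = (n - 3)*(n - 1)*(n^2 - 1) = (n - 3)*(n - 1)*(n + 1)*(n - 1)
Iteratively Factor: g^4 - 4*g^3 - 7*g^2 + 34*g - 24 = (g - 4)*(g^3 - 7*g + 6) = (g - 4)*(g + 3)*(g^2 - 3*g + 2) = (g - 4)*(g - 1)*(g + 3)*(g - 2)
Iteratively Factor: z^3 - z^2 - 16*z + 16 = (z - 1)*(z^2 - 16) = (z - 1)*(z + 4)*(z - 4)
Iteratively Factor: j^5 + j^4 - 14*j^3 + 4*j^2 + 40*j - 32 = (j - 2)*(j^4 + 3*j^3 - 8*j^2 - 12*j + 16) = (j - 2)*(j - 1)*(j^3 + 4*j^2 - 4*j - 16) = (j - 2)*(j - 1)*(j + 2)*(j^2 + 2*j - 8) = (j - 2)^2*(j - 1)*(j + 2)*(j + 4)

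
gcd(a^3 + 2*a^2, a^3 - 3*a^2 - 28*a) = a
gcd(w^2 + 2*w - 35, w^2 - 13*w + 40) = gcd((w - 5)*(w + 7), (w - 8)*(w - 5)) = w - 5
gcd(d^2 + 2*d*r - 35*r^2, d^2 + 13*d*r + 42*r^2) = d + 7*r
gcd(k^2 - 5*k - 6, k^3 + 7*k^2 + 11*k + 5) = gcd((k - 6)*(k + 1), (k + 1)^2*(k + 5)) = k + 1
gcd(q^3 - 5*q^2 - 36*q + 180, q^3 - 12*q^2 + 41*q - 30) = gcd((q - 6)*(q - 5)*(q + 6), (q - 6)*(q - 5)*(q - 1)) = q^2 - 11*q + 30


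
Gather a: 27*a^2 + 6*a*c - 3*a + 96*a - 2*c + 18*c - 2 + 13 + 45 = 27*a^2 + a*(6*c + 93) + 16*c + 56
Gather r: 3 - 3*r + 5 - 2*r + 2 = 10 - 5*r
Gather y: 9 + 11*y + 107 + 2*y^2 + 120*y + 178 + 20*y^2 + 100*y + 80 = 22*y^2 + 231*y + 374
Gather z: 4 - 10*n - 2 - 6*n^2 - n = -6*n^2 - 11*n + 2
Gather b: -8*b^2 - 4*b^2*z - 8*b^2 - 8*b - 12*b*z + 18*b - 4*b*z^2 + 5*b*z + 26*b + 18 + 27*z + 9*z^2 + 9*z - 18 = b^2*(-4*z - 16) + b*(-4*z^2 - 7*z + 36) + 9*z^2 + 36*z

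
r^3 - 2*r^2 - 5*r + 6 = (r - 3)*(r - 1)*(r + 2)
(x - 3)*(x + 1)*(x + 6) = x^3 + 4*x^2 - 15*x - 18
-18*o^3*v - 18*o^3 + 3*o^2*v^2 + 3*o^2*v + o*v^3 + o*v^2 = (-3*o + v)*(6*o + v)*(o*v + o)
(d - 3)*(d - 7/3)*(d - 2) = d^3 - 22*d^2/3 + 53*d/3 - 14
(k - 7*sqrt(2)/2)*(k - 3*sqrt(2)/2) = k^2 - 5*sqrt(2)*k + 21/2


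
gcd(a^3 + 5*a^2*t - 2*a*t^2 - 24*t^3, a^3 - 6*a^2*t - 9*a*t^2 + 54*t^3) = a + 3*t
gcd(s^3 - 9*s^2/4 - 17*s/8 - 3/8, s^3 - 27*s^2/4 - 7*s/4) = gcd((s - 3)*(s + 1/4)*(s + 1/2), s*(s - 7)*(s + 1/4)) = s + 1/4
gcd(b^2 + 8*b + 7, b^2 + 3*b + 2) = b + 1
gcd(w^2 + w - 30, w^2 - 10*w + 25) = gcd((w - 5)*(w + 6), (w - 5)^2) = w - 5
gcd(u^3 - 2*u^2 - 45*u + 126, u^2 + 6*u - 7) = u + 7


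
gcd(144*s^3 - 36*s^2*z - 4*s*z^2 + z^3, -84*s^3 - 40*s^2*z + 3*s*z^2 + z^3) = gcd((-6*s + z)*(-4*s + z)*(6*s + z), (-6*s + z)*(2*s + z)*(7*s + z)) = -6*s + z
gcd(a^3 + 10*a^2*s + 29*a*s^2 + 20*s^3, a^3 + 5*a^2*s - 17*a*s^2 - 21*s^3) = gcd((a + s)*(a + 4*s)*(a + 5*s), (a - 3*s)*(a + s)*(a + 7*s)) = a + s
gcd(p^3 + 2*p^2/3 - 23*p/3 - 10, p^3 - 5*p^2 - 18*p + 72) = p - 3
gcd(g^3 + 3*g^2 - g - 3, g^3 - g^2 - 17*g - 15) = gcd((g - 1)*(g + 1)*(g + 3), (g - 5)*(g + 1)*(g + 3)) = g^2 + 4*g + 3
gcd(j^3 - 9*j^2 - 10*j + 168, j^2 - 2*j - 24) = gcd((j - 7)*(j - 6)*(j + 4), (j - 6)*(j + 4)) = j^2 - 2*j - 24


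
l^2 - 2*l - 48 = (l - 8)*(l + 6)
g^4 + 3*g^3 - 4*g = g*(g - 1)*(g + 2)^2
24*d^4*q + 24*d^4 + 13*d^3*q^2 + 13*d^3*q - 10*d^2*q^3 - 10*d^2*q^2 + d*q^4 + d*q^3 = (-8*d + q)*(-3*d + q)*(d + q)*(d*q + d)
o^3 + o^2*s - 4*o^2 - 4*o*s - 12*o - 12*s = (o - 6)*(o + 2)*(o + s)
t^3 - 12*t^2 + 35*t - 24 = (t - 8)*(t - 3)*(t - 1)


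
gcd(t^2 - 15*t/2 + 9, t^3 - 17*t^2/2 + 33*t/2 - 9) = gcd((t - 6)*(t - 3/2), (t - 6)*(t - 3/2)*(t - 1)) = t^2 - 15*t/2 + 9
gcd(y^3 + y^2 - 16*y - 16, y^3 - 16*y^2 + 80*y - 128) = y - 4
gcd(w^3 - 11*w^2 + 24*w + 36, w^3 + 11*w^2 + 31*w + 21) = w + 1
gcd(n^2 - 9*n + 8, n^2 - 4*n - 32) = n - 8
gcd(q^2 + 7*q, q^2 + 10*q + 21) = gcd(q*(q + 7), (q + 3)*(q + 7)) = q + 7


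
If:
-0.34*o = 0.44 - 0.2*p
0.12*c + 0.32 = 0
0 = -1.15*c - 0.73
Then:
No Solution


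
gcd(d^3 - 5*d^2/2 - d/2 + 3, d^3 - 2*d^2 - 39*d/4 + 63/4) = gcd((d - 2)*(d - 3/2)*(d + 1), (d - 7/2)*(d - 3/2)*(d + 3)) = d - 3/2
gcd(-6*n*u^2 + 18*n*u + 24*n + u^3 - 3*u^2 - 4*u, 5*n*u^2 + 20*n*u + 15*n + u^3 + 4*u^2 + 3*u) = u + 1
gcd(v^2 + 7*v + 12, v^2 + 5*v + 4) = v + 4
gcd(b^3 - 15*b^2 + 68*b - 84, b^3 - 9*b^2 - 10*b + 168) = b^2 - 13*b + 42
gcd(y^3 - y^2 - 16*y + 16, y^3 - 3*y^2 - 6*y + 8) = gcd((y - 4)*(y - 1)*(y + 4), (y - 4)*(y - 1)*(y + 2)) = y^2 - 5*y + 4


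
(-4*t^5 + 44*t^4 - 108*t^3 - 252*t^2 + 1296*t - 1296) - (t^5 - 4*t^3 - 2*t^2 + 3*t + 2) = -5*t^5 + 44*t^4 - 104*t^3 - 250*t^2 + 1293*t - 1298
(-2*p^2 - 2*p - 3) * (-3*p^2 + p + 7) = 6*p^4 + 4*p^3 - 7*p^2 - 17*p - 21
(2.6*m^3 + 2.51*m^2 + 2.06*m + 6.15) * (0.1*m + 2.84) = 0.26*m^4 + 7.635*m^3 + 7.3344*m^2 + 6.4654*m + 17.466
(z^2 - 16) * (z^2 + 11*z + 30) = z^4 + 11*z^3 + 14*z^2 - 176*z - 480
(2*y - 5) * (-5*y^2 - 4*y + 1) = -10*y^3 + 17*y^2 + 22*y - 5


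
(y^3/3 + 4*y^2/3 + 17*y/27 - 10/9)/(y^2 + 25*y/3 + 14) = (9*y^3 + 36*y^2 + 17*y - 30)/(9*(3*y^2 + 25*y + 42))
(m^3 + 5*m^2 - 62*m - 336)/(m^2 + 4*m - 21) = (m^2 - 2*m - 48)/(m - 3)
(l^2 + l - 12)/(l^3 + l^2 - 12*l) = 1/l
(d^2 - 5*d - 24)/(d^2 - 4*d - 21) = (d - 8)/(d - 7)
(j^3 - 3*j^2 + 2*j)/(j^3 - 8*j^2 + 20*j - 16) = j*(j - 1)/(j^2 - 6*j + 8)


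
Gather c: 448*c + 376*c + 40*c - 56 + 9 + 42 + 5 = 864*c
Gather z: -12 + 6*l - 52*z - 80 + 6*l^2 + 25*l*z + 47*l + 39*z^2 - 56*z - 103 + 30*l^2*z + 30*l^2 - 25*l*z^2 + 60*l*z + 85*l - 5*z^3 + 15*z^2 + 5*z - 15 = 36*l^2 + 138*l - 5*z^3 + z^2*(54 - 25*l) + z*(30*l^2 + 85*l - 103) - 210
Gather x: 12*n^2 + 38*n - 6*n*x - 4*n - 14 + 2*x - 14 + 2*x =12*n^2 + 34*n + x*(4 - 6*n) - 28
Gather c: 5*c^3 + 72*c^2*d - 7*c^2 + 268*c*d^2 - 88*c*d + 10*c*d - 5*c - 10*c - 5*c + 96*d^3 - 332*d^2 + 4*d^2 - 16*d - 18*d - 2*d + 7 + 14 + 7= 5*c^3 + c^2*(72*d - 7) + c*(268*d^2 - 78*d - 20) + 96*d^3 - 328*d^2 - 36*d + 28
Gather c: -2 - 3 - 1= -6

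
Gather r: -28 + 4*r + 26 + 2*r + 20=6*r + 18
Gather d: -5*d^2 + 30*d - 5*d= -5*d^2 + 25*d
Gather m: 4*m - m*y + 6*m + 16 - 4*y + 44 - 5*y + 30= m*(10 - y) - 9*y + 90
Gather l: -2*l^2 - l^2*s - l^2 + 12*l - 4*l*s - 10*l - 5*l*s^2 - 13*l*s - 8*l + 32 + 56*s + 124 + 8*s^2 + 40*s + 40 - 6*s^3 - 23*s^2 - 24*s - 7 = l^2*(-s - 3) + l*(-5*s^2 - 17*s - 6) - 6*s^3 - 15*s^2 + 72*s + 189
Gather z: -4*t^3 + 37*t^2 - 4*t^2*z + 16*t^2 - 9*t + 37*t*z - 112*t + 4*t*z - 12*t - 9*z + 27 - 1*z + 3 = -4*t^3 + 53*t^2 - 133*t + z*(-4*t^2 + 41*t - 10) + 30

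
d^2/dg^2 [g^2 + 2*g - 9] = 2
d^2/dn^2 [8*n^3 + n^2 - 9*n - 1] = 48*n + 2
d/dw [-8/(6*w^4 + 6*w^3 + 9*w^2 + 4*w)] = 16*(12*w^3 + 9*w^2 + 9*w + 2)/(w^2*(6*w^3 + 6*w^2 + 9*w + 4)^2)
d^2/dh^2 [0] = 0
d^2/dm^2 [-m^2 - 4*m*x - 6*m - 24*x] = -2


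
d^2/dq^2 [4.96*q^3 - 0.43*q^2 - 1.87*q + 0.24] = 29.76*q - 0.86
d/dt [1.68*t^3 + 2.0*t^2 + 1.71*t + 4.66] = 5.04*t^2 + 4.0*t + 1.71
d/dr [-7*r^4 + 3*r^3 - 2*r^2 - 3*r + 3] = -28*r^3 + 9*r^2 - 4*r - 3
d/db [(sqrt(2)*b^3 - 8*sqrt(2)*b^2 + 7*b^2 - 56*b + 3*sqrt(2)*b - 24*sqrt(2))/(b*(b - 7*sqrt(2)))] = (sqrt(2)*b^4 - 28*b^3 - 52*sqrt(2)*b^2 + 168*b^2 + 48*sqrt(2)*b - 336)/(b^2*(b^2 - 14*sqrt(2)*b + 98))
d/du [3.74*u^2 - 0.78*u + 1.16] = 7.48*u - 0.78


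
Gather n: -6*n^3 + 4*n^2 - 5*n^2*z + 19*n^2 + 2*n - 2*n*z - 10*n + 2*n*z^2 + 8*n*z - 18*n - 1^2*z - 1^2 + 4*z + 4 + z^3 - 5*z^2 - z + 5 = -6*n^3 + n^2*(23 - 5*z) + n*(2*z^2 + 6*z - 26) + z^3 - 5*z^2 + 2*z + 8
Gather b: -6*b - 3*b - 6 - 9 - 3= -9*b - 18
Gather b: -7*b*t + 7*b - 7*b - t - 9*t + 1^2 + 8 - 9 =-7*b*t - 10*t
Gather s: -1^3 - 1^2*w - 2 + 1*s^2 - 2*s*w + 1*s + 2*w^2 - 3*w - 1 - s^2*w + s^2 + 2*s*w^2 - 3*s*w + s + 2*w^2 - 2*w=s^2*(2 - w) + s*(2*w^2 - 5*w + 2) + 4*w^2 - 6*w - 4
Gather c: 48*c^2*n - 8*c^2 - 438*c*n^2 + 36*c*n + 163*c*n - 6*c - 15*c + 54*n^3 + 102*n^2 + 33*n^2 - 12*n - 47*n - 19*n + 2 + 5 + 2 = c^2*(48*n - 8) + c*(-438*n^2 + 199*n - 21) + 54*n^3 + 135*n^2 - 78*n + 9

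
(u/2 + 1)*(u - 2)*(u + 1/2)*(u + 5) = u^4/2 + 11*u^3/4 - 3*u^2/4 - 11*u - 5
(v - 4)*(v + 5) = v^2 + v - 20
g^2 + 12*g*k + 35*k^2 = (g + 5*k)*(g + 7*k)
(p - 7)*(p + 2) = p^2 - 5*p - 14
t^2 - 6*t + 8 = (t - 4)*(t - 2)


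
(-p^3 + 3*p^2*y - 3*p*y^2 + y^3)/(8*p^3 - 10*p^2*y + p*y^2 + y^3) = (p^2 - 2*p*y + y^2)/(-8*p^2 + 2*p*y + y^2)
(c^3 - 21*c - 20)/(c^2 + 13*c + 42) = (c^3 - 21*c - 20)/(c^2 + 13*c + 42)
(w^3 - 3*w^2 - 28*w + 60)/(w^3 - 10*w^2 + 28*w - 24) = (w + 5)/(w - 2)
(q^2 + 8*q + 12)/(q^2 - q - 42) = (q + 2)/(q - 7)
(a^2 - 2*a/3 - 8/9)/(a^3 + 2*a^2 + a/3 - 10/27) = 3*(3*a - 4)/(9*a^2 + 12*a - 5)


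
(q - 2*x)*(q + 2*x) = q^2 - 4*x^2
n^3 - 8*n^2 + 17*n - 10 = (n - 5)*(n - 2)*(n - 1)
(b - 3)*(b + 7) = b^2 + 4*b - 21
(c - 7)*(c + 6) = c^2 - c - 42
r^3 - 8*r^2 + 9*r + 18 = (r - 6)*(r - 3)*(r + 1)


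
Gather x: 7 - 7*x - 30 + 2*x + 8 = -5*x - 15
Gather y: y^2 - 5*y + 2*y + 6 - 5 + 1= y^2 - 3*y + 2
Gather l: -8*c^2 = -8*c^2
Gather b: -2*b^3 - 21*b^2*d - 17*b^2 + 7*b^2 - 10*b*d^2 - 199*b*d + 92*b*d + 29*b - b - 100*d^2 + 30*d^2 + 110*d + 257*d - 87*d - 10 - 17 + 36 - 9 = -2*b^3 + b^2*(-21*d - 10) + b*(-10*d^2 - 107*d + 28) - 70*d^2 + 280*d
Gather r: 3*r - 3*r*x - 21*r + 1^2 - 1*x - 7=r*(-3*x - 18) - x - 6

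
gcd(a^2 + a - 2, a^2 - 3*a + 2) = a - 1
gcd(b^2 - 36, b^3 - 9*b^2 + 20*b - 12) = b - 6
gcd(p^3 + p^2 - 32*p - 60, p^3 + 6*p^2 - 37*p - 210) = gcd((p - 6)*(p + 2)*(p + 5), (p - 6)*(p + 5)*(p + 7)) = p^2 - p - 30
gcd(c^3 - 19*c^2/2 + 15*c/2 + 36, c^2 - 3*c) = c - 3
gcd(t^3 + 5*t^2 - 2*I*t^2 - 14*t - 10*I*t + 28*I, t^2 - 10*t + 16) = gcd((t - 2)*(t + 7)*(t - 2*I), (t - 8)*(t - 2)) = t - 2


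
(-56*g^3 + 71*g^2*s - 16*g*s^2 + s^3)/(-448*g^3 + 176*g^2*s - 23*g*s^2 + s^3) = (-g + s)/(-8*g + s)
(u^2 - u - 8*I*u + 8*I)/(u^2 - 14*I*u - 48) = (u - 1)/(u - 6*I)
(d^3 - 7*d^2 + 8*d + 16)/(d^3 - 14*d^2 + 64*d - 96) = (d + 1)/(d - 6)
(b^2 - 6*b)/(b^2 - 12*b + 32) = b*(b - 6)/(b^2 - 12*b + 32)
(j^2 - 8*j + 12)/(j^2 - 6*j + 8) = (j - 6)/(j - 4)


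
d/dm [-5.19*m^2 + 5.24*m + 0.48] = 5.24 - 10.38*m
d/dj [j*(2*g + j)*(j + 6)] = 4*g*j + 12*g + 3*j^2 + 12*j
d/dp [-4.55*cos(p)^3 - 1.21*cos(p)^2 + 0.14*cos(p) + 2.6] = (13.65*cos(p)^2 + 2.42*cos(p) - 0.14)*sin(p)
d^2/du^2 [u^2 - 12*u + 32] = 2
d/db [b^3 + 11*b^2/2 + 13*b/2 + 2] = 3*b^2 + 11*b + 13/2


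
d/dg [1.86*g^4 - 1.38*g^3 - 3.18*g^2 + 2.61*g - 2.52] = 7.44*g^3 - 4.14*g^2 - 6.36*g + 2.61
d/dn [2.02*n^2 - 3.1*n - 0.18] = 4.04*n - 3.1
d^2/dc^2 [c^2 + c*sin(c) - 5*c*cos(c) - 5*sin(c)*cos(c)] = -c*sin(c) + 5*c*cos(c) + 10*sin(c) + 10*sin(2*c) + 2*cos(c) + 2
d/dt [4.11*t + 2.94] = 4.11000000000000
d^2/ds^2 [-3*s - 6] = 0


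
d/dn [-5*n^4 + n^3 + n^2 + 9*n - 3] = -20*n^3 + 3*n^2 + 2*n + 9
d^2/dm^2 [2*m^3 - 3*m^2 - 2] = 12*m - 6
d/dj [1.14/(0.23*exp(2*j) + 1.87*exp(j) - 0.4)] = (-0.5244*exp(j) - 2.1318)*exp(j)/(0.23*exp(2*j) + 1.87*exp(j) - 0.4)^2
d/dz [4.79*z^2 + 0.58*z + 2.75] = 9.58*z + 0.58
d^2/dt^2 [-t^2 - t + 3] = -2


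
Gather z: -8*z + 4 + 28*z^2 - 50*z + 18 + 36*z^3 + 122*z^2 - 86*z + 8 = 36*z^3 + 150*z^2 - 144*z + 30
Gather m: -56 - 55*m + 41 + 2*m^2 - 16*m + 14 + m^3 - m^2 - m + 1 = m^3 + m^2 - 72*m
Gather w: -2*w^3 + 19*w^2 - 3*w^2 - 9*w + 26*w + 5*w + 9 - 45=-2*w^3 + 16*w^2 + 22*w - 36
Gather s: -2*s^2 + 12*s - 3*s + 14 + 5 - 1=-2*s^2 + 9*s + 18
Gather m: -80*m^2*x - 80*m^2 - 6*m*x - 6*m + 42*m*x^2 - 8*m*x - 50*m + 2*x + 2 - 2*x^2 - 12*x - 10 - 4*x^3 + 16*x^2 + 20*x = m^2*(-80*x - 80) + m*(42*x^2 - 14*x - 56) - 4*x^3 + 14*x^2 + 10*x - 8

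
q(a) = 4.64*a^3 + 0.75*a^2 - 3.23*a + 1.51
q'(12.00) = 2019.25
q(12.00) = 8088.67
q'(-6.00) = 488.89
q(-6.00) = -954.35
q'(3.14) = 138.73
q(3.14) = 142.41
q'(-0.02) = -3.25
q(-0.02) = 1.57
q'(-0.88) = 6.23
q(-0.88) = 1.77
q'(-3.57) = 168.82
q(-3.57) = -188.52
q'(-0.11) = -3.23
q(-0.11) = 1.87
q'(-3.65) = 176.74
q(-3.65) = -202.34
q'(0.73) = 5.28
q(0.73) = 1.36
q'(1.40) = 26.15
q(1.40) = 11.19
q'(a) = 13.92*a^2 + 1.5*a - 3.23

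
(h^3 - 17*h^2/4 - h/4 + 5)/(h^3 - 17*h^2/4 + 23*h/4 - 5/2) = (h^2 - 3*h - 4)/(h^2 - 3*h + 2)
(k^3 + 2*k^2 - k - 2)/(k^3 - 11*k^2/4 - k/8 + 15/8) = 8*(k^2 + 3*k + 2)/(8*k^2 - 14*k - 15)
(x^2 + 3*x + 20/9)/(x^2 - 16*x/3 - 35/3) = (x + 4/3)/(x - 7)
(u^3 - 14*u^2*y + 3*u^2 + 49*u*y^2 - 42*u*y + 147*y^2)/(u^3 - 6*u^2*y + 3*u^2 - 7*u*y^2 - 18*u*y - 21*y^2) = (u - 7*y)/(u + y)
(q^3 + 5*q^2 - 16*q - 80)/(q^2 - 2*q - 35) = (q^2 - 16)/(q - 7)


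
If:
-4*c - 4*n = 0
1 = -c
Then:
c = -1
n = 1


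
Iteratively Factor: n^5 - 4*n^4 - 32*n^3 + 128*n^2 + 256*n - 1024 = (n + 4)*(n^4 - 8*n^3 + 128*n - 256) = (n - 4)*(n + 4)*(n^3 - 4*n^2 - 16*n + 64) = (n - 4)^2*(n + 4)*(n^2 - 16) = (n - 4)^3*(n + 4)*(n + 4)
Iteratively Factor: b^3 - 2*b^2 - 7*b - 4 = (b + 1)*(b^2 - 3*b - 4) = (b - 4)*(b + 1)*(b + 1)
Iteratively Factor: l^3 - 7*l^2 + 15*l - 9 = (l - 3)*(l^2 - 4*l + 3) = (l - 3)^2*(l - 1)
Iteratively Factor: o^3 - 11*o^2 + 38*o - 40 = (o - 5)*(o^2 - 6*o + 8) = (o - 5)*(o - 2)*(o - 4)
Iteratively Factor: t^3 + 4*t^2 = (t)*(t^2 + 4*t) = t^2*(t + 4)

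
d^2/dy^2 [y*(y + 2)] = 2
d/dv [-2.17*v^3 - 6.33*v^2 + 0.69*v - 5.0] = -6.51*v^2 - 12.66*v + 0.69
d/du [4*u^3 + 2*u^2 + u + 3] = 12*u^2 + 4*u + 1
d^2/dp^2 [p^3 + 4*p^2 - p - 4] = 6*p + 8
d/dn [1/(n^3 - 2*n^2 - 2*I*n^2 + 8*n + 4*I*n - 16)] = (-3*n^2 + 4*n + 4*I*n - 8 - 4*I)/(n^3 - 2*n^2 - 2*I*n^2 + 8*n + 4*I*n - 16)^2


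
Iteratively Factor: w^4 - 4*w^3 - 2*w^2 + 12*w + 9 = (w - 3)*(w^3 - w^2 - 5*w - 3) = (w - 3)*(w + 1)*(w^2 - 2*w - 3) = (w - 3)*(w + 1)^2*(w - 3)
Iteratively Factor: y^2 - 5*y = (y)*(y - 5)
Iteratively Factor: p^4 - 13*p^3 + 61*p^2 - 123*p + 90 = (p - 3)*(p^3 - 10*p^2 + 31*p - 30) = (p - 3)*(p - 2)*(p^2 - 8*p + 15) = (p - 3)^2*(p - 2)*(p - 5)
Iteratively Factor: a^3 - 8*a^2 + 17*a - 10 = (a - 2)*(a^2 - 6*a + 5) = (a - 2)*(a - 1)*(a - 5)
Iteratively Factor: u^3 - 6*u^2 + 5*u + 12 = (u + 1)*(u^2 - 7*u + 12) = (u - 3)*(u + 1)*(u - 4)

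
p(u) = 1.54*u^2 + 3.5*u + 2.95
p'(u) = 3.08*u + 3.5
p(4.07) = 42.70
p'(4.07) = 16.04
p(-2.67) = 4.58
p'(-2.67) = -4.72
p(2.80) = 24.82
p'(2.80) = 12.12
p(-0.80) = 1.14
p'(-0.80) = 1.04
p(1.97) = 15.82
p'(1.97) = 9.57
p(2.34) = 19.57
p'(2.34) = 10.71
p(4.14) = 43.83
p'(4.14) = 16.25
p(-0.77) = 1.17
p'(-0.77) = 1.13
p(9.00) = 159.19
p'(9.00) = 31.22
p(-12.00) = 182.71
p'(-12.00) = -33.46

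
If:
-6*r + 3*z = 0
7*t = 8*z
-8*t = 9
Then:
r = -63/128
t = -9/8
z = -63/64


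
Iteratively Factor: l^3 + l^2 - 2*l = (l - 1)*(l^2 + 2*l) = (l - 1)*(l + 2)*(l)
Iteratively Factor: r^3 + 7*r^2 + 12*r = (r + 4)*(r^2 + 3*r) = (r + 3)*(r + 4)*(r)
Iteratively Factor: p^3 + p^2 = (p + 1)*(p^2) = p*(p + 1)*(p)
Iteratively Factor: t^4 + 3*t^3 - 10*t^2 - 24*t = (t + 4)*(t^3 - t^2 - 6*t) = t*(t + 4)*(t^2 - t - 6) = t*(t + 2)*(t + 4)*(t - 3)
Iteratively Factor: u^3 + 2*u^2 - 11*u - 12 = (u + 1)*(u^2 + u - 12) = (u - 3)*(u + 1)*(u + 4)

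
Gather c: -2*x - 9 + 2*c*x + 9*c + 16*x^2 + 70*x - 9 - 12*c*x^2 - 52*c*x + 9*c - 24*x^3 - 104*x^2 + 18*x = c*(-12*x^2 - 50*x + 18) - 24*x^3 - 88*x^2 + 86*x - 18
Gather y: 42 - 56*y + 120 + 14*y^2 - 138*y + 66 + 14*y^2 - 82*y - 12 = 28*y^2 - 276*y + 216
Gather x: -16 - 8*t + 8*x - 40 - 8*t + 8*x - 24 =-16*t + 16*x - 80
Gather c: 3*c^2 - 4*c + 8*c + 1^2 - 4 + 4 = 3*c^2 + 4*c + 1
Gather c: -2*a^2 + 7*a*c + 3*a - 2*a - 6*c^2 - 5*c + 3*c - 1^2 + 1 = -2*a^2 + a - 6*c^2 + c*(7*a - 2)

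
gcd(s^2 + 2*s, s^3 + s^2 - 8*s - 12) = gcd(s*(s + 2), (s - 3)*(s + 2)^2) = s + 2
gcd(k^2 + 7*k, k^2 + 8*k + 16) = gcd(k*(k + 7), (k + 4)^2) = 1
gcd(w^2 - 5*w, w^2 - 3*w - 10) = w - 5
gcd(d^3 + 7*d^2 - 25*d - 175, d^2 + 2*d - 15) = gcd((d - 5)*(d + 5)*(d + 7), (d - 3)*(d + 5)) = d + 5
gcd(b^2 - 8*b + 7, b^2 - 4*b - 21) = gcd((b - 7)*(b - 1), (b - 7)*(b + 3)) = b - 7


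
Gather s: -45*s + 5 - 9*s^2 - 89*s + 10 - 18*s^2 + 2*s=-27*s^2 - 132*s + 15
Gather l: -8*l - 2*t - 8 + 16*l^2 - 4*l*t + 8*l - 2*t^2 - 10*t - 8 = 16*l^2 - 4*l*t - 2*t^2 - 12*t - 16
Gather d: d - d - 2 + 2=0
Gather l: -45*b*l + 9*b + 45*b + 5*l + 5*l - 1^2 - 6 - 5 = 54*b + l*(10 - 45*b) - 12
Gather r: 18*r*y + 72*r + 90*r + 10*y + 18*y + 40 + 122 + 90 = r*(18*y + 162) + 28*y + 252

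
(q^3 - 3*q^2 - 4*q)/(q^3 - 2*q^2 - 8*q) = (q + 1)/(q + 2)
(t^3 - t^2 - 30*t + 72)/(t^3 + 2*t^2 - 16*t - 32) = (t^2 + 3*t - 18)/(t^2 + 6*t + 8)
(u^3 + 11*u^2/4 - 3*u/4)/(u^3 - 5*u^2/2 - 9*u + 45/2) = u*(4*u - 1)/(2*(2*u^2 - 11*u + 15))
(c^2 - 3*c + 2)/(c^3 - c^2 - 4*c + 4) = 1/(c + 2)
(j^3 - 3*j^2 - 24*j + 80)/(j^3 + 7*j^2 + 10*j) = (j^2 - 8*j + 16)/(j*(j + 2))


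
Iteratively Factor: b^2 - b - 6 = (b + 2)*(b - 3)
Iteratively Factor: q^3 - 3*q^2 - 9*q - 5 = (q + 1)*(q^2 - 4*q - 5) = (q + 1)^2*(q - 5)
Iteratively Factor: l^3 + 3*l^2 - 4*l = (l + 4)*(l^2 - l) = l*(l + 4)*(l - 1)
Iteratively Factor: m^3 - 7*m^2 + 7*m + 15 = (m + 1)*(m^2 - 8*m + 15) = (m - 3)*(m + 1)*(m - 5)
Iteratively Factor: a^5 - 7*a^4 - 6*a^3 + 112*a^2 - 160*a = (a - 2)*(a^4 - 5*a^3 - 16*a^2 + 80*a) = a*(a - 2)*(a^3 - 5*a^2 - 16*a + 80) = a*(a - 2)*(a + 4)*(a^2 - 9*a + 20) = a*(a - 4)*(a - 2)*(a + 4)*(a - 5)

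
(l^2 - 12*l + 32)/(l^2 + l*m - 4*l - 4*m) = (l - 8)/(l + m)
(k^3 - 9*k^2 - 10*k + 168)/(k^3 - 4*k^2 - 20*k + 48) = (k - 7)/(k - 2)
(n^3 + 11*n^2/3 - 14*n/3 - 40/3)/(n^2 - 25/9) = 3*(n^2 + 2*n - 8)/(3*n - 5)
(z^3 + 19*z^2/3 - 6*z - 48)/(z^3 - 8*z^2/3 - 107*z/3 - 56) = (3*z^2 + 10*z - 48)/(3*z^2 - 17*z - 56)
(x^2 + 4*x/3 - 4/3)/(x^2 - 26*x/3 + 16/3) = (x + 2)/(x - 8)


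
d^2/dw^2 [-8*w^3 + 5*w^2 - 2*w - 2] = 10 - 48*w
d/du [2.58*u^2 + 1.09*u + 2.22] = 5.16*u + 1.09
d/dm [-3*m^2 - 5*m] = -6*m - 5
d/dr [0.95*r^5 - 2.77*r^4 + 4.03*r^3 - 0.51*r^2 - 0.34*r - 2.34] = 4.75*r^4 - 11.08*r^3 + 12.09*r^2 - 1.02*r - 0.34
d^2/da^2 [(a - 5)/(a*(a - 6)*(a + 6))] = 6*(a^5 - 10*a^4 + 12*a^3 + 180*a^2 - 2160)/(a^3*(a^6 - 108*a^4 + 3888*a^2 - 46656))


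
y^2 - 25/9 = (y - 5/3)*(y + 5/3)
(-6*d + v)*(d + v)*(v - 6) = -6*d^2*v + 36*d^2 - 5*d*v^2 + 30*d*v + v^3 - 6*v^2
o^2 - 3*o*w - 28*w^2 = (o - 7*w)*(o + 4*w)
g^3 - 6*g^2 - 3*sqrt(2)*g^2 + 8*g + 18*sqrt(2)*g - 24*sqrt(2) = (g - 4)*(g - 2)*(g - 3*sqrt(2))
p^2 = p^2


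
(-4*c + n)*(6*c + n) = -24*c^2 + 2*c*n + n^2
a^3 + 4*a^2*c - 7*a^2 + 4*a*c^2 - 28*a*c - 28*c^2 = (a - 7)*(a + 2*c)^2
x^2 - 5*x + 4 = (x - 4)*(x - 1)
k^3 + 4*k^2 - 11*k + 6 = (k - 1)^2*(k + 6)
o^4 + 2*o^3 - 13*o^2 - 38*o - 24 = (o - 4)*(o + 1)*(o + 2)*(o + 3)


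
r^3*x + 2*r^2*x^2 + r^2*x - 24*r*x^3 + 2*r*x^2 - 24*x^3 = (r - 4*x)*(r + 6*x)*(r*x + x)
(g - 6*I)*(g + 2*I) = g^2 - 4*I*g + 12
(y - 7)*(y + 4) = y^2 - 3*y - 28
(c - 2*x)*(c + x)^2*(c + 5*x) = c^4 + 5*c^3*x - 3*c^2*x^2 - 17*c*x^3 - 10*x^4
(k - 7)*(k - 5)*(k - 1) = k^3 - 13*k^2 + 47*k - 35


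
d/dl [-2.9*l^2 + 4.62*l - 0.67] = 4.62 - 5.8*l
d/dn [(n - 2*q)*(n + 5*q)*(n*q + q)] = q*(3*n^2 + 6*n*q + 2*n - 10*q^2 + 3*q)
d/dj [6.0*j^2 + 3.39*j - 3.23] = 12.0*j + 3.39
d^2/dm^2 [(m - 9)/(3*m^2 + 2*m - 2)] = 2*((25 - 9*m)*(3*m^2 + 2*m - 2) + 4*(m - 9)*(3*m + 1)^2)/(3*m^2 + 2*m - 2)^3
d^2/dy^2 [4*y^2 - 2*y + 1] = 8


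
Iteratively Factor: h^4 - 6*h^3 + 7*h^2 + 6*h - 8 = (h - 2)*(h^3 - 4*h^2 - h + 4) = (h - 4)*(h - 2)*(h^2 - 1) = (h - 4)*(h - 2)*(h - 1)*(h + 1)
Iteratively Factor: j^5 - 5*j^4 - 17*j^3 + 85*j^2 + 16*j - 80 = (j + 1)*(j^4 - 6*j^3 - 11*j^2 + 96*j - 80) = (j - 1)*(j + 1)*(j^3 - 5*j^2 - 16*j + 80) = (j - 1)*(j + 1)*(j + 4)*(j^2 - 9*j + 20) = (j - 5)*(j - 1)*(j + 1)*(j + 4)*(j - 4)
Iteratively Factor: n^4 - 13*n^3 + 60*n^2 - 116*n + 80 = (n - 5)*(n^3 - 8*n^2 + 20*n - 16) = (n - 5)*(n - 2)*(n^2 - 6*n + 8) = (n - 5)*(n - 2)^2*(n - 4)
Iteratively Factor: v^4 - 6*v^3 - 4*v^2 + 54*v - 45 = (v - 3)*(v^3 - 3*v^2 - 13*v + 15) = (v - 5)*(v - 3)*(v^2 + 2*v - 3) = (v - 5)*(v - 3)*(v - 1)*(v + 3)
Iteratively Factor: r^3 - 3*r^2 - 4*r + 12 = (r - 3)*(r^2 - 4) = (r - 3)*(r + 2)*(r - 2)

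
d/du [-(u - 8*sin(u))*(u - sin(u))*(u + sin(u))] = 8*u^2*cos(u) - 3*u^2 + 16*u*sin(u) + u*sin(2*u) - 24*sin(u)^2*cos(u) + sin(u)^2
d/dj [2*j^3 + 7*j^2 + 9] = 2*j*(3*j + 7)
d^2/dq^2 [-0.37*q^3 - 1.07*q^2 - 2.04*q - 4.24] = -2.22*q - 2.14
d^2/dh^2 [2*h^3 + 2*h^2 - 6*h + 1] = 12*h + 4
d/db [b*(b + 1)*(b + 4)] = 3*b^2 + 10*b + 4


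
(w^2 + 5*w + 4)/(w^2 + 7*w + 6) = (w + 4)/(w + 6)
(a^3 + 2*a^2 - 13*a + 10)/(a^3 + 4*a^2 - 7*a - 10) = (a - 1)/(a + 1)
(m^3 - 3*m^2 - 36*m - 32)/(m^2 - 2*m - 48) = (m^2 + 5*m + 4)/(m + 6)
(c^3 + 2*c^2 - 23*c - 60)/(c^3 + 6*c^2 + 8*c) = (c^2 - 2*c - 15)/(c*(c + 2))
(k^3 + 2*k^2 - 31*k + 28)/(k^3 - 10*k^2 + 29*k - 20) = (k + 7)/(k - 5)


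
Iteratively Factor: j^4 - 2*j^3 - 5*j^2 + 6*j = (j)*(j^3 - 2*j^2 - 5*j + 6) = j*(j - 3)*(j^2 + j - 2) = j*(j - 3)*(j + 2)*(j - 1)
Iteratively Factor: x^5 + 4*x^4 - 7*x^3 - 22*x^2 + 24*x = (x - 2)*(x^4 + 6*x^3 + 5*x^2 - 12*x) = (x - 2)*(x - 1)*(x^3 + 7*x^2 + 12*x) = x*(x - 2)*(x - 1)*(x^2 + 7*x + 12) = x*(x - 2)*(x - 1)*(x + 4)*(x + 3)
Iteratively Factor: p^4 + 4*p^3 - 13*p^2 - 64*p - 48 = (p + 4)*(p^3 - 13*p - 12) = (p + 3)*(p + 4)*(p^2 - 3*p - 4) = (p - 4)*(p + 3)*(p + 4)*(p + 1)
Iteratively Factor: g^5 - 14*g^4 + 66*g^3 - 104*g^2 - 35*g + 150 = (g - 3)*(g^4 - 11*g^3 + 33*g^2 - 5*g - 50) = (g - 3)*(g + 1)*(g^3 - 12*g^2 + 45*g - 50) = (g - 3)*(g - 2)*(g + 1)*(g^2 - 10*g + 25) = (g - 5)*(g - 3)*(g - 2)*(g + 1)*(g - 5)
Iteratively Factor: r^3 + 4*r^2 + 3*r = (r + 1)*(r^2 + 3*r) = r*(r + 1)*(r + 3)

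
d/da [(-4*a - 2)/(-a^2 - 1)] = 4*(-a^2 - a + 1)/(a^4 + 2*a^2 + 1)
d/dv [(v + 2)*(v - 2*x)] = 2*v - 2*x + 2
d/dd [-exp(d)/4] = -exp(d)/4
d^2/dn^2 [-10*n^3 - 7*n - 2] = -60*n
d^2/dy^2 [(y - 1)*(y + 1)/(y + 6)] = 70/(y^3 + 18*y^2 + 108*y + 216)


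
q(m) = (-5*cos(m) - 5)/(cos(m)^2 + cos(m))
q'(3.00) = -0.72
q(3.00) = 5.05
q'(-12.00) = -3.77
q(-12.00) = -5.93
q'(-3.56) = -2.43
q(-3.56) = 5.47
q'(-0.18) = 0.92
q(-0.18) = -5.08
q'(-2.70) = 2.61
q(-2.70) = 5.53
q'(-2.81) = 1.82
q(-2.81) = 5.29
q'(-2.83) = 1.69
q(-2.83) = 5.25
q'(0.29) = -1.56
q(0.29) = -5.22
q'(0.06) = -0.30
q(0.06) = -5.01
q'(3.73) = 4.01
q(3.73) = 6.01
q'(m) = (2*sin(m)*cos(m) + sin(m))*(-5*cos(m) - 5)/(cos(m)^2 + cos(m))^2 + 5*sin(m)/(cos(m)^2 + cos(m)) = -5*sin(m)/cos(m)^2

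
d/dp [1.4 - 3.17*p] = -3.17000000000000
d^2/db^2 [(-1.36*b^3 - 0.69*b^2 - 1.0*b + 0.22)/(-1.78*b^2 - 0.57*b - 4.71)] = (-16.983556*b^3 - 16.984068*b^2 + 129.380184*b + 28.790574)/(5.639752*b^6 + 5.417964*b^5 + 46.504458*b^4 + 28.857789*b^3 + 123.053931*b^2 + 37.934811*b + 104.487111)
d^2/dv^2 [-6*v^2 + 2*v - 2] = -12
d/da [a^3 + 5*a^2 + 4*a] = 3*a^2 + 10*a + 4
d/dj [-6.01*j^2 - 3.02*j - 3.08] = -12.02*j - 3.02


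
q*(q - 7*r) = q^2 - 7*q*r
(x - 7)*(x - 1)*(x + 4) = x^3 - 4*x^2 - 25*x + 28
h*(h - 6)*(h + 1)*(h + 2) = h^4 - 3*h^3 - 16*h^2 - 12*h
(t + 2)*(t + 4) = t^2 + 6*t + 8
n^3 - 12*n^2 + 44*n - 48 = (n - 6)*(n - 4)*(n - 2)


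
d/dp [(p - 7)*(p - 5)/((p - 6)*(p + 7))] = (13*p^2 - 154*p + 469)/(p^4 + 2*p^3 - 83*p^2 - 84*p + 1764)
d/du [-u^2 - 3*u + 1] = -2*u - 3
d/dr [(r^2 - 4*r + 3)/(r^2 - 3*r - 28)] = (r^2 - 62*r + 121)/(r^4 - 6*r^3 - 47*r^2 + 168*r + 784)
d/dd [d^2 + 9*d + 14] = 2*d + 9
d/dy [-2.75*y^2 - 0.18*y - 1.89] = -5.5*y - 0.18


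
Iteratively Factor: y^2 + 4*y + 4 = (y + 2)*(y + 2)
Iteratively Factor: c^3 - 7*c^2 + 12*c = (c - 3)*(c^2 - 4*c) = c*(c - 3)*(c - 4)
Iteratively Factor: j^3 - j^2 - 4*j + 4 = (j - 2)*(j^2 + j - 2) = (j - 2)*(j + 2)*(j - 1)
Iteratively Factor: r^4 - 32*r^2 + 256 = (r - 4)*(r^3 + 4*r^2 - 16*r - 64) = (r - 4)^2*(r^2 + 8*r + 16) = (r - 4)^2*(r + 4)*(r + 4)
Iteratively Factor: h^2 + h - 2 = (h + 2)*(h - 1)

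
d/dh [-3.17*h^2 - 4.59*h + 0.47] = -6.34*h - 4.59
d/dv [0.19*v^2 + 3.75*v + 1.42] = 0.38*v + 3.75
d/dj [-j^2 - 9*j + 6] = -2*j - 9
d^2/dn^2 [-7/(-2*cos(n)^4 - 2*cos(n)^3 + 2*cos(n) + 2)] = 7*(2*(4*cos(n)^3 + 3*cos(n)^2 - 1)^2*sin(n)^2 + (9*cos(2*n) + 8*cos(3*n) - 5)*(cos(n)^4 + cos(n)^3 - cos(n) - 1)*cos(n)/2)/(2*(cos(n)^4 + cos(n)^3 - cos(n) - 1)^3)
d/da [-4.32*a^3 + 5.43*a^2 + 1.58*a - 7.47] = -12.96*a^2 + 10.86*a + 1.58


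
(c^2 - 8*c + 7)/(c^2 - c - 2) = (-c^2 + 8*c - 7)/(-c^2 + c + 2)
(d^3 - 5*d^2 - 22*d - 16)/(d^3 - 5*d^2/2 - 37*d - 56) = 2*(d + 1)/(2*d + 7)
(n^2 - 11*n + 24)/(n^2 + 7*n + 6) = (n^2 - 11*n + 24)/(n^2 + 7*n + 6)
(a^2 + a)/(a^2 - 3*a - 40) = a*(a + 1)/(a^2 - 3*a - 40)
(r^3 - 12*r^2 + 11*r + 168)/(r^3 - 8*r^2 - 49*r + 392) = (r + 3)/(r + 7)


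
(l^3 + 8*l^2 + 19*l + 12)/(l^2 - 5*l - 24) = (l^2 + 5*l + 4)/(l - 8)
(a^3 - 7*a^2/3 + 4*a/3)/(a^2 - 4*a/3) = a - 1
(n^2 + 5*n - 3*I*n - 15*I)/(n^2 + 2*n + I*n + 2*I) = (n^2 + n*(5 - 3*I) - 15*I)/(n^2 + n*(2 + I) + 2*I)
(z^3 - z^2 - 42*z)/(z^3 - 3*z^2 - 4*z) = (-z^2 + z + 42)/(-z^2 + 3*z + 4)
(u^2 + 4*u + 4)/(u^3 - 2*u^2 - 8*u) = (u + 2)/(u*(u - 4))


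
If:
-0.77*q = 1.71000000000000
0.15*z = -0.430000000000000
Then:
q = -2.22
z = -2.87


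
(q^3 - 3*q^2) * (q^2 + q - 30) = q^5 - 2*q^4 - 33*q^3 + 90*q^2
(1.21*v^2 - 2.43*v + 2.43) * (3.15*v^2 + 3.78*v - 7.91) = 3.8115*v^4 - 3.0807*v^3 - 11.102*v^2 + 28.4067*v - 19.2213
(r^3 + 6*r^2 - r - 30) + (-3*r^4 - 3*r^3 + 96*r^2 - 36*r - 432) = -3*r^4 - 2*r^3 + 102*r^2 - 37*r - 462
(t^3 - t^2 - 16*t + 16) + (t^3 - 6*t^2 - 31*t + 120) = 2*t^3 - 7*t^2 - 47*t + 136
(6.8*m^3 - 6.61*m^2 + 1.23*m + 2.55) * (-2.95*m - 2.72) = -20.06*m^4 + 1.0035*m^3 + 14.3507*m^2 - 10.8681*m - 6.936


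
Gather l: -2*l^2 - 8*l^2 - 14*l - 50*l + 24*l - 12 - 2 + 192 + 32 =-10*l^2 - 40*l + 210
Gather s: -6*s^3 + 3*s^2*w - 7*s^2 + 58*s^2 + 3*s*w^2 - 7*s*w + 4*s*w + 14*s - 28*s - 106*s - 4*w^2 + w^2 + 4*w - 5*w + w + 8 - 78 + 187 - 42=-6*s^3 + s^2*(3*w + 51) + s*(3*w^2 - 3*w - 120) - 3*w^2 + 75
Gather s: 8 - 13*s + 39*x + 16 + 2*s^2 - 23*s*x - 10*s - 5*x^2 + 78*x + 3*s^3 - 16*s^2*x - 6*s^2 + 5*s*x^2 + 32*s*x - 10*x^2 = 3*s^3 + s^2*(-16*x - 4) + s*(5*x^2 + 9*x - 23) - 15*x^2 + 117*x + 24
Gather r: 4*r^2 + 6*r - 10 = 4*r^2 + 6*r - 10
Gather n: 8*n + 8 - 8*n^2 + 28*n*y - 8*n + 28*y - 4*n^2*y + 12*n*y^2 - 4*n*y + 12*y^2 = n^2*(-4*y - 8) + n*(12*y^2 + 24*y) + 12*y^2 + 28*y + 8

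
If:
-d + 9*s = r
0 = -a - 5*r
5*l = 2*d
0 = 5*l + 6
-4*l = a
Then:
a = 24/5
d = -3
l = -6/5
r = -24/25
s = -11/25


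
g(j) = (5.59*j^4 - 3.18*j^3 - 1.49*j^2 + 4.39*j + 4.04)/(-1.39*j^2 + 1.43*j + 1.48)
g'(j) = (2.78*j - 1.43)*(5.59*j^4 - 3.18*j^3 - 1.49*j^2 + 4.39*j + 4.04)/(-1.39*j^2 + 1.43*j + 1.48)^2 + (22.36*j^3 - 9.54*j^2 - 2.98*j + 4.39)/(-1.39*j^2 + 1.43*j + 1.48) = (-15.5402*j^5 + 28.4013*j^4 + 23.998*j^3 - 10.1478*j^2 + 6.8208*j + 0.72)/(1.9321*j^4 - 3.9754*j^3 - 2.0695*j^2 + 4.2328*j + 2.1904)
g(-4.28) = -69.20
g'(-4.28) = 32.83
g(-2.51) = -23.54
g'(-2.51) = 18.76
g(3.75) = -73.78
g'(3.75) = -29.48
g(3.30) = -61.64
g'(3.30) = -24.26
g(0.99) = 6.01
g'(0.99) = 14.17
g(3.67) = -71.45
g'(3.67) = -28.63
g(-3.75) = -52.91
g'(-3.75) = 28.61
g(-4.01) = -60.62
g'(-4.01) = 30.68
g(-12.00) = -561.28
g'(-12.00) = 94.72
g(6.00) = -163.44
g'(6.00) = -49.53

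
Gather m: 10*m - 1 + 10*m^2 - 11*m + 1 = 10*m^2 - m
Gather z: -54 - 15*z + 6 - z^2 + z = -z^2 - 14*z - 48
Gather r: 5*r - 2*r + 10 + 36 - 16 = 3*r + 30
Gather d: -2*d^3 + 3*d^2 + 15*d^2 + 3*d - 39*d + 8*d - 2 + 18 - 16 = -2*d^3 + 18*d^2 - 28*d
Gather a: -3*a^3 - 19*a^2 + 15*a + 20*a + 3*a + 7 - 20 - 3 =-3*a^3 - 19*a^2 + 38*a - 16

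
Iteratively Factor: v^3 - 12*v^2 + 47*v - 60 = (v - 3)*(v^2 - 9*v + 20) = (v - 5)*(v - 3)*(v - 4)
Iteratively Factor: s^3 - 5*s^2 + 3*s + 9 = (s - 3)*(s^2 - 2*s - 3) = (s - 3)*(s + 1)*(s - 3)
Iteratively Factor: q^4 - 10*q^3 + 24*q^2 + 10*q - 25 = (q - 5)*(q^3 - 5*q^2 - q + 5) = (q - 5)^2*(q^2 - 1) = (q - 5)^2*(q + 1)*(q - 1)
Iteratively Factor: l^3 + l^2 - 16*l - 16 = (l - 4)*(l^2 + 5*l + 4) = (l - 4)*(l + 4)*(l + 1)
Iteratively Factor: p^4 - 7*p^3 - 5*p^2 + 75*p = (p - 5)*(p^3 - 2*p^2 - 15*p) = (p - 5)^2*(p^2 + 3*p) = (p - 5)^2*(p + 3)*(p)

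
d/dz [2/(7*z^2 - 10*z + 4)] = 4*(5 - 7*z)/(7*z^2 - 10*z + 4)^2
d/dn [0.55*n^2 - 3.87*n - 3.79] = 1.1*n - 3.87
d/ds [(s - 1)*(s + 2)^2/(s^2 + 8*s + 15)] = (s + 2)*(3*s*(s^2 + 8*s + 15) - 2*(s - 1)*(s + 2)*(s + 4))/(s^2 + 8*s + 15)^2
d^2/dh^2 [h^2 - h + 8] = 2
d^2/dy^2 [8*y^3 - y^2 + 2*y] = 48*y - 2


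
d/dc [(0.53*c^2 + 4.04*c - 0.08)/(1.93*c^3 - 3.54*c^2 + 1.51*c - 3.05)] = (-1.0229*c^4 - 15.5944*c^3 + 15.5651*c^2 - 3.7994*c - 12.2012)/(3.7249*c^6 - 13.6644*c^5 + 18.3602*c^4 - 22.4638*c^3 + 23.8741*c^2 - 9.211*c + 9.3025)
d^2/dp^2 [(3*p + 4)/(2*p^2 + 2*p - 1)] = 4*(2*(2*p + 1)^2*(3*p + 4) - (9*p + 7)*(2*p^2 + 2*p - 1))/(2*p^2 + 2*p - 1)^3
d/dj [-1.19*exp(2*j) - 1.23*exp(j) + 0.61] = (-2.38*exp(j) - 1.23)*exp(j)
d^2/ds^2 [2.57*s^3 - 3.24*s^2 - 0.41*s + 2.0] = 15.42*s - 6.48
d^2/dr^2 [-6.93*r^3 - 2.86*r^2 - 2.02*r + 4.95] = -41.58*r - 5.72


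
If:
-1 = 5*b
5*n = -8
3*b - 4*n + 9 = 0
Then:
No Solution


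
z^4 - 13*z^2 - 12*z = z*(z - 4)*(z + 1)*(z + 3)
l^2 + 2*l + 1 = (l + 1)^2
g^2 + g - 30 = (g - 5)*(g + 6)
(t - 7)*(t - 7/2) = t^2 - 21*t/2 + 49/2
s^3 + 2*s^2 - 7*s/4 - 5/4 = (s - 1)*(s + 1/2)*(s + 5/2)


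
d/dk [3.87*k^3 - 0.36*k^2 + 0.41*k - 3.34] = 11.61*k^2 - 0.72*k + 0.41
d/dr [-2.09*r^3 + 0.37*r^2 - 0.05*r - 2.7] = -6.27*r^2 + 0.74*r - 0.05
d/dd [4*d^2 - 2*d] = 8*d - 2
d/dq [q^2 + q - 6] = 2*q + 1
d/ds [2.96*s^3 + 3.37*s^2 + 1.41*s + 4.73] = 8.88*s^2 + 6.74*s + 1.41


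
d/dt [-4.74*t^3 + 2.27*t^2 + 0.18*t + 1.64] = -14.22*t^2 + 4.54*t + 0.18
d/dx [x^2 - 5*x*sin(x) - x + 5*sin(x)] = -5*x*cos(x) + 2*x + 5*sqrt(2)*cos(x + pi/4) - 1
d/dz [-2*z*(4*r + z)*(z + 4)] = -16*r*z - 32*r - 6*z^2 - 16*z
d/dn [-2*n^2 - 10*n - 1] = -4*n - 10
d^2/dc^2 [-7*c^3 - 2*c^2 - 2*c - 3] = -42*c - 4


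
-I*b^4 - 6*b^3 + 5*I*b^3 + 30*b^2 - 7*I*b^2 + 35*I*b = b*(b - 5)*(b - 7*I)*(-I*b + 1)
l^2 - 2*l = l*(l - 2)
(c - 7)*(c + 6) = c^2 - c - 42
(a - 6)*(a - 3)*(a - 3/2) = a^3 - 21*a^2/2 + 63*a/2 - 27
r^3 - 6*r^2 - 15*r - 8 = (r - 8)*(r + 1)^2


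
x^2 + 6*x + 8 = (x + 2)*(x + 4)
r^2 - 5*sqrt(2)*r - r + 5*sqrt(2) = (r - 1)*(r - 5*sqrt(2))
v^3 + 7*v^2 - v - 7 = (v - 1)*(v + 1)*(v + 7)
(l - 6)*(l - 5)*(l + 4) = l^3 - 7*l^2 - 14*l + 120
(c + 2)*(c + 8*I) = c^2 + 2*c + 8*I*c + 16*I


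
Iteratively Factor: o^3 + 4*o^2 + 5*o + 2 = (o + 1)*(o^2 + 3*o + 2) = (o + 1)*(o + 2)*(o + 1)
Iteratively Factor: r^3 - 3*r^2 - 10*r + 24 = (r + 3)*(r^2 - 6*r + 8) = (r - 2)*(r + 3)*(r - 4)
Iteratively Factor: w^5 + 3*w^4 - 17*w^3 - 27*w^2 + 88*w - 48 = (w + 4)*(w^4 - w^3 - 13*w^2 + 25*w - 12) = (w - 1)*(w + 4)*(w^3 - 13*w + 12) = (w - 1)^2*(w + 4)*(w^2 + w - 12) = (w - 1)^2*(w + 4)^2*(w - 3)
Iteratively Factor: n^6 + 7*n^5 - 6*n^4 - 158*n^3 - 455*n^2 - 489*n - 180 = (n + 1)*(n^5 + 6*n^4 - 12*n^3 - 146*n^2 - 309*n - 180) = (n + 1)*(n + 4)*(n^4 + 2*n^3 - 20*n^2 - 66*n - 45) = (n + 1)*(n + 3)*(n + 4)*(n^3 - n^2 - 17*n - 15) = (n + 1)*(n + 3)^2*(n + 4)*(n^2 - 4*n - 5) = (n - 5)*(n + 1)*(n + 3)^2*(n + 4)*(n + 1)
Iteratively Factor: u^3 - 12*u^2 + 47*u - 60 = (u - 3)*(u^2 - 9*u + 20) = (u - 5)*(u - 3)*(u - 4)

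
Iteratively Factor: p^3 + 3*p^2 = (p + 3)*(p^2) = p*(p + 3)*(p)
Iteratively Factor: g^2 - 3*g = (g - 3)*(g)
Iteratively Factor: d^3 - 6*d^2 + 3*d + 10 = (d - 5)*(d^2 - d - 2) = (d - 5)*(d - 2)*(d + 1)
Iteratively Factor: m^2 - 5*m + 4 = (m - 1)*(m - 4)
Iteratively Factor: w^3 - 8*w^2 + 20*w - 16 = (w - 2)*(w^2 - 6*w + 8) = (w - 2)^2*(w - 4)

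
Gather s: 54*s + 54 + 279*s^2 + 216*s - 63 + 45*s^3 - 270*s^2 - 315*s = 45*s^3 + 9*s^2 - 45*s - 9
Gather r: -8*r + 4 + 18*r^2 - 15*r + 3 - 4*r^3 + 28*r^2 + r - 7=-4*r^3 + 46*r^2 - 22*r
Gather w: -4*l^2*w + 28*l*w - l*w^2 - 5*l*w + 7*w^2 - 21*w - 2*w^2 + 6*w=w^2*(5 - l) + w*(-4*l^2 + 23*l - 15)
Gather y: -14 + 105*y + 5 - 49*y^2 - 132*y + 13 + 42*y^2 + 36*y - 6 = -7*y^2 + 9*y - 2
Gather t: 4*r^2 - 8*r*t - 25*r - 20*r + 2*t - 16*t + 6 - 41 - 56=4*r^2 - 45*r + t*(-8*r - 14) - 91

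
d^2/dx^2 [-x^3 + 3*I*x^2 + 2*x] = -6*x + 6*I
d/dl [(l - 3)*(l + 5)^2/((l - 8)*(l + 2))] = (l^4 - 12*l^3 - 85*l^2 - 74*l - 370)/(l^4 - 12*l^3 + 4*l^2 + 192*l + 256)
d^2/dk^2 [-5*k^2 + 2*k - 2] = -10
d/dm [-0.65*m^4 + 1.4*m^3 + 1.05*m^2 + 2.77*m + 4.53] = -2.6*m^3 + 4.2*m^2 + 2.1*m + 2.77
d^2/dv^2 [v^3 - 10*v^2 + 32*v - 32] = 6*v - 20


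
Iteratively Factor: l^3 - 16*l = (l - 4)*(l^2 + 4*l) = (l - 4)*(l + 4)*(l)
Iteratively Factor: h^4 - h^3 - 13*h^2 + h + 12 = (h - 1)*(h^3 - 13*h - 12) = (h - 4)*(h - 1)*(h^2 + 4*h + 3) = (h - 4)*(h - 1)*(h + 1)*(h + 3)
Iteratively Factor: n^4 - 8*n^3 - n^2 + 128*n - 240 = (n - 3)*(n^3 - 5*n^2 - 16*n + 80) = (n - 3)*(n + 4)*(n^2 - 9*n + 20) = (n - 5)*(n - 3)*(n + 4)*(n - 4)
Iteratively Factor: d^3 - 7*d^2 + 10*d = (d)*(d^2 - 7*d + 10) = d*(d - 5)*(d - 2)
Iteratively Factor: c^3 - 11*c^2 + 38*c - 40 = (c - 5)*(c^2 - 6*c + 8) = (c - 5)*(c - 2)*(c - 4)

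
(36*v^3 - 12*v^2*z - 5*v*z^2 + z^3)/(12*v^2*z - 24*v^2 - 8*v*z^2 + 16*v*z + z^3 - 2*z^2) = (3*v + z)/(z - 2)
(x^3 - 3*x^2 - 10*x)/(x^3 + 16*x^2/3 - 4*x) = 3*(x^2 - 3*x - 10)/(3*x^2 + 16*x - 12)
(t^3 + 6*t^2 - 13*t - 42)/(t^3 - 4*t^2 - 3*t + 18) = (t + 7)/(t - 3)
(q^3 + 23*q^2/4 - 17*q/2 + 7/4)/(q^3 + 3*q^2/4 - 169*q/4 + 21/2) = (q - 1)/(q - 6)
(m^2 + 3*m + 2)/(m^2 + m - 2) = (m + 1)/(m - 1)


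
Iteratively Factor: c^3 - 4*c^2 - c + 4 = (c - 4)*(c^2 - 1) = (c - 4)*(c - 1)*(c + 1)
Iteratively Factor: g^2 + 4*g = (g + 4)*(g)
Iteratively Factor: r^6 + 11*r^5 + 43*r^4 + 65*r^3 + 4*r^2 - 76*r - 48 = (r + 2)*(r^5 + 9*r^4 + 25*r^3 + 15*r^2 - 26*r - 24) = (r + 2)^2*(r^4 + 7*r^3 + 11*r^2 - 7*r - 12) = (r + 2)^2*(r + 4)*(r^3 + 3*r^2 - r - 3) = (r + 1)*(r + 2)^2*(r + 4)*(r^2 + 2*r - 3) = (r + 1)*(r + 2)^2*(r + 3)*(r + 4)*(r - 1)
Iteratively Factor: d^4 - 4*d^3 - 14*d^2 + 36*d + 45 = (d - 3)*(d^3 - d^2 - 17*d - 15) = (d - 3)*(d + 1)*(d^2 - 2*d - 15) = (d - 3)*(d + 1)*(d + 3)*(d - 5)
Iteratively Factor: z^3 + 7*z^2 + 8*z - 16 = (z + 4)*(z^2 + 3*z - 4) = (z + 4)^2*(z - 1)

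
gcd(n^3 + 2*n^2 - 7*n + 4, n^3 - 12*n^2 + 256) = n + 4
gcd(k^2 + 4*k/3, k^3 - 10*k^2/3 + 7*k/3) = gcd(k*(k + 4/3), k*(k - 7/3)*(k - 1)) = k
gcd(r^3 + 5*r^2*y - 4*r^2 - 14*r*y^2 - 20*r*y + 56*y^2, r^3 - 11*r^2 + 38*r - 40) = r - 4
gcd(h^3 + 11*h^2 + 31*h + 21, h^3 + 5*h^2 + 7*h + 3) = h^2 + 4*h + 3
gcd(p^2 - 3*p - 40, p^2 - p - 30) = p + 5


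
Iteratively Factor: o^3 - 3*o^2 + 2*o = (o)*(o^2 - 3*o + 2) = o*(o - 2)*(o - 1)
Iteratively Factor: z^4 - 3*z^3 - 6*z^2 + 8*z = (z - 4)*(z^3 + z^2 - 2*z) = (z - 4)*(z - 1)*(z^2 + 2*z) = (z - 4)*(z - 1)*(z + 2)*(z)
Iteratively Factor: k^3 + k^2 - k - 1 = (k - 1)*(k^2 + 2*k + 1) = (k - 1)*(k + 1)*(k + 1)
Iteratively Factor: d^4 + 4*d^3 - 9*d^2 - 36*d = (d - 3)*(d^3 + 7*d^2 + 12*d) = (d - 3)*(d + 3)*(d^2 + 4*d) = (d - 3)*(d + 3)*(d + 4)*(d)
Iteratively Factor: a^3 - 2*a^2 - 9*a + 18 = (a + 3)*(a^2 - 5*a + 6) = (a - 2)*(a + 3)*(a - 3)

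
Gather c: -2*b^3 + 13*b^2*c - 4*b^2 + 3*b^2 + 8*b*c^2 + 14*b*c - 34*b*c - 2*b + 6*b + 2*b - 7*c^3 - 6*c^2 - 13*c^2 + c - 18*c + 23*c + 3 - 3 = -2*b^3 - b^2 + 6*b - 7*c^3 + c^2*(8*b - 19) + c*(13*b^2 - 20*b + 6)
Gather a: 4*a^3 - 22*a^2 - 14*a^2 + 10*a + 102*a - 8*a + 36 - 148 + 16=4*a^3 - 36*a^2 + 104*a - 96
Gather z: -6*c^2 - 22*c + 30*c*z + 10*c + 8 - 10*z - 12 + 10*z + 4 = -6*c^2 + 30*c*z - 12*c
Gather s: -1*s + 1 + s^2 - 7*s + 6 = s^2 - 8*s + 7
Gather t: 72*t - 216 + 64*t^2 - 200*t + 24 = 64*t^2 - 128*t - 192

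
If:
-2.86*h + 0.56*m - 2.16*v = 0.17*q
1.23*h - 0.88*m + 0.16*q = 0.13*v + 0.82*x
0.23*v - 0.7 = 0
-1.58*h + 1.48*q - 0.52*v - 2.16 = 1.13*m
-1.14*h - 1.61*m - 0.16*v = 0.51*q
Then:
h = -2.17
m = 0.94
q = 0.93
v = 3.04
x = -4.56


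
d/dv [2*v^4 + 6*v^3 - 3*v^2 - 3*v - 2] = 8*v^3 + 18*v^2 - 6*v - 3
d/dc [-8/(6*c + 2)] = 12/(3*c + 1)^2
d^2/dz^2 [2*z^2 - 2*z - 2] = 4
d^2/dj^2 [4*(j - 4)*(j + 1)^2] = 24*j - 16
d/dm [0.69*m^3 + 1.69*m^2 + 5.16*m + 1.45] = 2.07*m^2 + 3.38*m + 5.16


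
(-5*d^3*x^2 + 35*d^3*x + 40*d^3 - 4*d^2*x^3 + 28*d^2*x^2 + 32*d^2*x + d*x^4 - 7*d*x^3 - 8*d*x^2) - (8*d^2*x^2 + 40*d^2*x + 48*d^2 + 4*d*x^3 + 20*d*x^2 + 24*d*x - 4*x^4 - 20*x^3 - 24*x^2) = -5*d^3*x^2 + 35*d^3*x + 40*d^3 - 4*d^2*x^3 + 20*d^2*x^2 - 8*d^2*x - 48*d^2 + d*x^4 - 11*d*x^3 - 28*d*x^2 - 24*d*x + 4*x^4 + 20*x^3 + 24*x^2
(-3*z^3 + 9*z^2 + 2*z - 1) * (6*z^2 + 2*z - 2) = -18*z^5 + 48*z^4 + 36*z^3 - 20*z^2 - 6*z + 2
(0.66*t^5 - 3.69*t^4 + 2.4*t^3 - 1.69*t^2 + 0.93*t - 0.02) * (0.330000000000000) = 0.2178*t^5 - 1.2177*t^4 + 0.792*t^3 - 0.5577*t^2 + 0.3069*t - 0.0066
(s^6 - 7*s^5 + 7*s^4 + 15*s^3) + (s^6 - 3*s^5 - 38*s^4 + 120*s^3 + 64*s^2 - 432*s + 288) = 2*s^6 - 10*s^5 - 31*s^4 + 135*s^3 + 64*s^2 - 432*s + 288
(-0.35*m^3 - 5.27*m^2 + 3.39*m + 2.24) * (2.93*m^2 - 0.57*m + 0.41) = -1.0255*m^5 - 15.2416*m^4 + 12.7931*m^3 + 2.4702*m^2 + 0.1131*m + 0.9184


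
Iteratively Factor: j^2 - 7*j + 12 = (j - 3)*(j - 4)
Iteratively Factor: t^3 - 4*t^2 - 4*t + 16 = (t + 2)*(t^2 - 6*t + 8) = (t - 2)*(t + 2)*(t - 4)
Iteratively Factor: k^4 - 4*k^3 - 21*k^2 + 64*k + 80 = (k - 4)*(k^3 - 21*k - 20) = (k - 5)*(k - 4)*(k^2 + 5*k + 4) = (k - 5)*(k - 4)*(k + 1)*(k + 4)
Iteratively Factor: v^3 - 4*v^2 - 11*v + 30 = (v + 3)*(v^2 - 7*v + 10) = (v - 2)*(v + 3)*(v - 5)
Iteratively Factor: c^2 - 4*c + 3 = (c - 1)*(c - 3)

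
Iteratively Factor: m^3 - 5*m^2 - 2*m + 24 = (m - 4)*(m^2 - m - 6) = (m - 4)*(m + 2)*(m - 3)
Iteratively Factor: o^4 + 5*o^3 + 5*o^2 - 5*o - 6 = (o - 1)*(o^3 + 6*o^2 + 11*o + 6) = (o - 1)*(o + 1)*(o^2 + 5*o + 6) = (o - 1)*(o + 1)*(o + 2)*(o + 3)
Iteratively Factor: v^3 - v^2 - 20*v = (v - 5)*(v^2 + 4*v) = (v - 5)*(v + 4)*(v)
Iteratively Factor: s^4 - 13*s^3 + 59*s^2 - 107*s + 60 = (s - 5)*(s^3 - 8*s^2 + 19*s - 12) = (s - 5)*(s - 4)*(s^2 - 4*s + 3) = (s - 5)*(s - 4)*(s - 3)*(s - 1)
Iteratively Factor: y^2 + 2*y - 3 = (y + 3)*(y - 1)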